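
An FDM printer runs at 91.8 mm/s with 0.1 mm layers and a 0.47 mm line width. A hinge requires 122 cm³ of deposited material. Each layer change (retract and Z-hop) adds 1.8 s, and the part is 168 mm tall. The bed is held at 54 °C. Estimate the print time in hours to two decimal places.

8.69 hours

Line area = 0.1 × 0.47, so 0.047 mm².
Path length: 122000 mm³ / 0.047 mm² → 2595744.7 mm.
Extrusion time: 2595744.7 / 91.8 → 28276.1 s.
Layer count = ceil(168 / 0.1) = 1680.
Layer-change overhead: 1680 × 1.8 → 3024 s.
Altogether 28276.1 + 3024 = 31300.1 s, i.e. 8.69 hours.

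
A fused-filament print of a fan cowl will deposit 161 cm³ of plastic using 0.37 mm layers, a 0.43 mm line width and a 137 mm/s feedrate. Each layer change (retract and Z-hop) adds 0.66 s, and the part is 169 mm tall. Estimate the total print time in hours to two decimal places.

2.14 hours

Extrusion cross-section: 0.37 × 0.43 → 0.1591 mm².
Path length: 161000 mm³ / 0.1591 mm² → 1011942.2 mm.
Print-move time: 1011942.2 / 137 → 7386.4 s.
Layer count = ceil(169 / 0.37) = 457.
Z-hop total = 457 × 0.66, so 301.62 s.
Altogether 7386.4 + 301.62 = 7688.02 s, i.e. 2.14 hours.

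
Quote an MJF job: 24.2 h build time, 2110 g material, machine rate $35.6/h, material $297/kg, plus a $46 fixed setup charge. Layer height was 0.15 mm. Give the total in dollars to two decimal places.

Time charge: 35.6 × 24.2 → $861.52.
Material charge = 297 × 2110/1000 = $626.67.
Adding setup: 861.52 + 626.67 + 46 → $1534.19.

$1534.19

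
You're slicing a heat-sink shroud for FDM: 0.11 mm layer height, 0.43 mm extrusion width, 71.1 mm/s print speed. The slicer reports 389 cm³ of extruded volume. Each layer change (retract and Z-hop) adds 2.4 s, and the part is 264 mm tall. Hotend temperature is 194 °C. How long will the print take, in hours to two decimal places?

33.73 hours

Bead cross-section = 0.11 × 0.43, so 0.0473 mm².
Total extruded path = 389000/0.0473 = 8224101.5 mm.
Time extruding = 8224101.5 / 71.1, so 115669.5 s.
Layers = ⌈264/0.11⌉ = 2400.
Z-hop total = 2400 × 2.4, so 5760 s.
Altogether 115669.5 + 5760 = 121429.5 s, i.e. 33.73 hours.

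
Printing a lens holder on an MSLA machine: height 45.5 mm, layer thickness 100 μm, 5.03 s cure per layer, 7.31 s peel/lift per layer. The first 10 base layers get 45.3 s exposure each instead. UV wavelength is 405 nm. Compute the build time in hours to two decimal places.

Layers = ⌈45.5/0.1⌉ = 455.
Base layers = 10 × (45.3 + 7.31) = 526.1 s.
Regular layers: 445 × (5.03 + 7.31) → 5491.3 s.
Sum: 526.1 + 5491.3 = 6017.4 s → 1.67 hours.

1.67 hours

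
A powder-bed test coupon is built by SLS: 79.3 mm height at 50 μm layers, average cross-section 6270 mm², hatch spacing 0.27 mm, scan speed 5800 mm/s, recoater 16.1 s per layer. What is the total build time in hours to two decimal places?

8.86 hours

Number of layers: 79.3 / 0.05 → 1586 (rounded up).
Scan path per layer = 6270 / 0.27, so 23222.2 mm.
Per-layer scan time = 23222.2 / 5800 = 4.0038 s.
Per-layer time = 4.0038 + 16.1, so 20.1038 s.
Build time = 1586 × 20.1038 = 31884.6268 s = 8.86 hours.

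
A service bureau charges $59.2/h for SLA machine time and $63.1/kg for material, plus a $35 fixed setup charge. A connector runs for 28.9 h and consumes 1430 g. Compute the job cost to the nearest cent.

$1836.11

Machine-time cost: 59.2 × 28.9 → $1710.88.
Feedstock cost = 63.1 × 1430/1000, so $90.233.
Adding setup: 1710.88 + 90.233 + 35 → 1836.113 ≈ $1836.11.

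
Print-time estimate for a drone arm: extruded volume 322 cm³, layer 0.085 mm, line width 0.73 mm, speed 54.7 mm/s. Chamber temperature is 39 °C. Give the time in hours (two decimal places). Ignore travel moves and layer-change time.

26.35 hours

Line area = 0.085 × 0.73, so 0.06205 mm².
Toolpath length = 322 cm³ / 0.06205 mm² = 322000 / 0.06205 = 5189363.4 mm.
Time extruding: 5189363.4 / 54.7 → 94869.5 s.
Converting: 94869.5 s = 26.35 hours.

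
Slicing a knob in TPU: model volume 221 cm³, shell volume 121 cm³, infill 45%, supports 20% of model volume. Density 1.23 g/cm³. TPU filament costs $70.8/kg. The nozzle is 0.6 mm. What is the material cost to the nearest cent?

Volume inside the shell = 221 − 121, so 100 cm³.
Infill deposited = 0.45 × 100, so 45 cm³.
Support = 0.20 × 221, so 44.2 cm³.
Deposited volume = 121 + 45 + 44.2 = 210.2 cm³.
Mass = 210.2 × 1.23, so 258.546 g.
Cost = 258.546 g / 1000 × $70.8/kg = $18.31.

$18.31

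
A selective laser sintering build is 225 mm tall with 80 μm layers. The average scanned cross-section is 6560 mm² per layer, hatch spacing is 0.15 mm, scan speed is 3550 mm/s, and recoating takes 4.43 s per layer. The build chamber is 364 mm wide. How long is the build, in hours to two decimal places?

Layers = ⌈225/0.08⌉ = 2813.
Hatch length per layer = 6560 / 0.15, so 43733.3 mm.
Laser time per layer = 43733.3 / 3550, so 12.3192 s.
Per-layer time = 12.3192 + 4.43, so 16.7492 s.
2813 layers × 16.7492 s/layer = 47115.4996 s, i.e. 13.09 hours.

13.09 hours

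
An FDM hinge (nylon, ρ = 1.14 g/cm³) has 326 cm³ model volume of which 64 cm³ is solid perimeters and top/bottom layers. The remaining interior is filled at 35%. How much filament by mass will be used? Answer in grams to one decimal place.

Volume inside the shell = 326 − 64 = 262 cm³.
Deposited infill = 0.35 × 262, so 91.7 cm³.
Deposited volume = 64 + 91.7 = 155.7 cm³.
Mass = 155.7 × 1.14, so 177.498 g.

177.5 g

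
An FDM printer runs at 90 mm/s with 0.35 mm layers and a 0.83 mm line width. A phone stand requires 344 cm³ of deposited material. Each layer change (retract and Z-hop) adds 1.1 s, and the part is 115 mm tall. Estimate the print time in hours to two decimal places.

Bead cross-section = 0.35 × 0.83 = 0.2905 mm².
Path length: 344000 mm³ / 0.2905 mm² → 1184165.2 mm.
Extrusion time: 1184165.2 / 90 → 13157.4 s.
Layer count = ceil(115 / 0.35) = 329.
Layer-change overhead: 329 × 1.1 → 361.9 s.
Altogether 13157.4 + 361.9 = 13519.3 s, i.e. 3.76 hours.

3.76 hours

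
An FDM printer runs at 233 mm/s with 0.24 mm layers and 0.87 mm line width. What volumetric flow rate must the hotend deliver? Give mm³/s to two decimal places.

A = 0.24 × 0.87 = 0.2088 mm².
Volumetric flow = 233 × 0.2088 = 48.65 mm³/s.

48.65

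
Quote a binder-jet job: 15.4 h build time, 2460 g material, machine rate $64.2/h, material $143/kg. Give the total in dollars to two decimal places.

Machine-time cost = 64.2 × 15.4, so $988.68.
Material charge = 143 × 2460/1000, so $351.78.
Total = 988.68 + 351.78 = $1340.46.

$1340.46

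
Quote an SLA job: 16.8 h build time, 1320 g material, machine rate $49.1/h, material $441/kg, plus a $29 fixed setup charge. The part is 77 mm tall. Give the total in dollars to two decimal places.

$1436.00

Machine-time cost = 49.1 × 16.8 = $824.88.
Material charge: 441 × 1320/1000 → $582.12.
Adding setup: 824.88 + 582.12 + 29 → $1436.00.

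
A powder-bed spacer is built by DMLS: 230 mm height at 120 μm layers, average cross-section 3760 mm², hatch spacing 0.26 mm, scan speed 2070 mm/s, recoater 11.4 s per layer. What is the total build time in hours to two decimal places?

Number of layers: 230 / 0.12 → 1917 (rounded up).
Per-layer scan distance = 3760 / 0.26 = 14461.5 mm.
Laser time per layer = 14461.5 / 2070, so 6.9862 s.
Time per layer = 6.9862 + 11.4 = 18.3862 s.
1917 layers × 18.3862 s/layer = 35246.3454 s, i.e. 9.79 hours.

9.79 hours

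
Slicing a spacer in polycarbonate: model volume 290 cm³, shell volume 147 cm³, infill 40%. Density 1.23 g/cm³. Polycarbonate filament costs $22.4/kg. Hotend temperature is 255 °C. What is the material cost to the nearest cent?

$5.63

Interior volume: 290 − 147 → 143 cm³.
Deposited infill = 0.40 × 143, so 57.2 cm³.
Total printed volume = 147 + 57.2, so 204.2 cm³.
Mass = 204.2 × 1.23 = 251.166 g.
At $22.4/kg: 251.166/1000 × 22.4 = $5.63.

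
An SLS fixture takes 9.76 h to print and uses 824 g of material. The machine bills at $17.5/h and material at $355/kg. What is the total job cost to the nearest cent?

Time charge = 17.5 × 9.76, so $170.80.
Material cost = 355 × 824/1000 = $292.52.
Total = 170.80 + 292.52 = $463.32.

$463.32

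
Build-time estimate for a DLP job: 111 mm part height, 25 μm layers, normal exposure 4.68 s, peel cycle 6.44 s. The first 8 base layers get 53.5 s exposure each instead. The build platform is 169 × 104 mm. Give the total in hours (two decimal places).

13.82 hours

Number of layers: 111 / 0.025 → 4440 (rounded up).
Bottom layers = 8 × (53.5 + 6.44), so 479.52 s.
Normal layers: 4432 × (4.68 + 6.44) → 49283.84 s.
Total = 479.52 + 49283.84 = 49763.36 s = 13.82 hours.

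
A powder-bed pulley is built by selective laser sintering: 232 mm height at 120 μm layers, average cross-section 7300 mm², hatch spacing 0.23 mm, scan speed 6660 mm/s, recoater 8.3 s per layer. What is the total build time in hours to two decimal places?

7.02 hours

Number of layers: 232 / 0.12 → 1934 (rounded up).
Hatch length per layer: 7300 / 0.23 → 31739.1 mm.
Laser time per layer = 31739.1 / 6660 = 4.7656 s.
Per-layer time = 4.7656 + 8.3, so 13.0656 s.
Total: 1934 × 13.0656 s = 25268.8704 s → 7.02 hours.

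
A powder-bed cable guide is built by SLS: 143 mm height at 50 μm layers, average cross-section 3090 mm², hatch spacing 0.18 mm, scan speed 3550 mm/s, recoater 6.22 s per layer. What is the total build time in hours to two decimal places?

8.78 hours

Number of layers: 143 / 0.05 → 2860 (rounded up).
Per-layer scan distance = 3090 / 0.18 = 17166.7 mm.
Per-layer scan time = 17166.7 / 3550 = 4.8357 s.
Per-layer time = 4.8357 + 6.22, so 11.0557 s.
Build time = 2860 × 11.0557 = 31619.302 s = 8.78 hours.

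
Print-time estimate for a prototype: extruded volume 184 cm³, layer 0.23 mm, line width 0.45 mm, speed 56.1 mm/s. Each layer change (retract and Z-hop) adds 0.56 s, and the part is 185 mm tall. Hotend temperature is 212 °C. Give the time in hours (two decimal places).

Bead cross-section = 0.23 × 0.45, so 0.1035 mm².
Path length: 184000 mm³ / 0.1035 mm² → 1777777.8 mm.
Time extruding = 1777777.8 / 56.1 = 31689.4 s.
Layer count = ceil(185 / 0.23) = 805.
Z-hop total = 805 × 0.56 = 450.8 s.
Total = 31689.4 + 450.8 = 32140.2 s = 8.93 hours.

8.93 hours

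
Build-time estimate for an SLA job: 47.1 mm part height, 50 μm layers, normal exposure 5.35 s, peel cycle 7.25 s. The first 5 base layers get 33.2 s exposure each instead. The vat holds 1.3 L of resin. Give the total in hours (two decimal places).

Number of layers: 47.1 / 0.05 → 942 (rounded up).
Bottom layers = 5 × (33.2 + 7.25) = 202.25 s.
Regular layers: 937 × (5.35 + 7.25) → 11806.2 s.
Total = 202.25 + 11806.2 = 12008.45 s = 3.34 hours.

3.34 hours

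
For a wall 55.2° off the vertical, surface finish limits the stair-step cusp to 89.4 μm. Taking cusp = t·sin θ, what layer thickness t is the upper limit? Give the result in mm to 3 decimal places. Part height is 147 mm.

sin(55.2°) = 0.8211; t_max = 0.0894/0.8211 = 0.109 mm.

0.109 mm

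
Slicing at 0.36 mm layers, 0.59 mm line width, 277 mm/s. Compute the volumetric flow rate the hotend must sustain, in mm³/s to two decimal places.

Extrusion cross-section = 0.36 × 0.59, so 0.2124 mm².
Volumetric flow = 277 × 0.2124 = 58.83 mm³/s.

58.83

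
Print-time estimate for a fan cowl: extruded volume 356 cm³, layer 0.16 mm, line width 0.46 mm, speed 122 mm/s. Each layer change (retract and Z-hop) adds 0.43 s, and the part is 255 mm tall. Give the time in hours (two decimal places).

Line area = 0.16 × 0.46, so 0.0736 mm².
Path length: 356000 mm³ / 0.0736 mm² → 4836956.5 mm.
Time extruding = 4836956.5 / 122, so 39647.2 s.
Layers = ⌈255/0.16⌉ = 1594.
Layer-change overhead = 1594 × 0.43 = 685.42 s.
Total = 39647.2 + 685.42 = 40332.62 s = 11.20 hours.

11.20 hours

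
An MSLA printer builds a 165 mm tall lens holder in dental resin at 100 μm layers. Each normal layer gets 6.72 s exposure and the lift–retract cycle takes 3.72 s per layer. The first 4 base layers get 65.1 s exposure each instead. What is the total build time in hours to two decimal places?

Number of layers: 165 / 0.1 → 1650 (rounded up).
Burn-in layers = 4 × (65.1 + 3.72) = 275.28 s.
Regular layers = 1646 × (6.72 + 3.72), so 17184.24 s.
Sum: 275.28 + 17184.24 = 17459.52 s → 4.85 hours.

4.85 hours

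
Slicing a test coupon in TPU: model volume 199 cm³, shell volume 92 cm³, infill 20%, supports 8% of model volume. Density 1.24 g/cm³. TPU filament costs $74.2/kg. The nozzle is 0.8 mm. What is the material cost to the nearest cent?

$11.90

Interior volume = 199 − 92, so 107 cm³.
Deposited infill = 0.20 × 107 = 21.4 cm³.
Support = 0.08 × 199, so 15.92 cm³.
Total printed volume = 92 + 21.4 + 15.92 = 129.32 cm³.
Mass: 129.32 × 1.24 → 160.3568 g.
At $74.2/kg: 160.3568/1000 × 74.2 = $11.90.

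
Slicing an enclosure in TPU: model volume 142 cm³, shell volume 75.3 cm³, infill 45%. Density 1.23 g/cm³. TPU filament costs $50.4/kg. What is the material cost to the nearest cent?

Interior volume = 142 − 75.3 = 66.7 cm³.
Deposited infill = 0.45 × 66.7, so 30.015 cm³.
Deposited volume = 75.3 + 30.015 = 105.315 cm³.
Mass = 105.315 × 1.23 = 129.53745 g.
Cost = 129.53745 g / 1000 × $50.4/kg = $6.53.

$6.53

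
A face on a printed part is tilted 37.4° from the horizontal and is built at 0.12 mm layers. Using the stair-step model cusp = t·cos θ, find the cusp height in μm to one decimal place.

h_c = t·cos θ = 0.12 × 0.7944 = 0.095328 mm (95.3 μm).

95.3 μm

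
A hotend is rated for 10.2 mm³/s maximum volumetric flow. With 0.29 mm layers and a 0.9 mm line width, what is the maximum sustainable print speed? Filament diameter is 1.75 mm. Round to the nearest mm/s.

A = 0.29 × 0.9 = 0.261 mm².
v_max = Q/A = 10.2/0.261 = 39.08 mm/s → 39 mm/s.

39 mm/s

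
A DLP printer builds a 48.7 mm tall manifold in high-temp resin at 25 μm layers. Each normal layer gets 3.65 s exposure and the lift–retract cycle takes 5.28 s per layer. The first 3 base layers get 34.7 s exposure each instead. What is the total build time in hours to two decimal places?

4.86 hours

Layers = ⌈48.7/0.025⌉ = 1948.
Burn-in layers = 3 × (34.7 + 5.28) = 119.94 s.
Regular layers = 1945 × (3.65 + 5.28) = 17368.85 s.
Sum: 119.94 + 17368.85 = 17488.79 s → 4.86 hours.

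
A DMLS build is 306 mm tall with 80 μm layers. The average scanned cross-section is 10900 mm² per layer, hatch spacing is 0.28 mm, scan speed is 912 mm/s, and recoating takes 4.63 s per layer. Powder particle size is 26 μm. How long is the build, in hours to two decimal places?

Layers = ⌈306/0.08⌉ = 3825.
Hatch length per layer = 10900 / 0.28 = 38928.6 mm.
Per-layer scan time: 38928.6 / 912 → 42.6849 s.
Time per layer = 42.6849 + 4.63 = 47.3149 s.
Build time = 3825 × 47.3149 = 180979.4925 s = 50.27 hours.

50.27 hours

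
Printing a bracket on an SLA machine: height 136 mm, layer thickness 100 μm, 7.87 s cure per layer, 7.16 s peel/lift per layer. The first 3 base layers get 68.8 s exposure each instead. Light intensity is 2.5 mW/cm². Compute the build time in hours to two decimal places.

5.73 hours

Layer count = ceil(136 / 0.1) = 1360.
Bottom layers = 3 × (68.8 + 7.16) = 227.88 s.
Remaining layers: 1357 × (7.87 + 7.16) → 20395.71 s.
Total = 227.88 + 20395.71 = 20623.59 s = 5.73 hours.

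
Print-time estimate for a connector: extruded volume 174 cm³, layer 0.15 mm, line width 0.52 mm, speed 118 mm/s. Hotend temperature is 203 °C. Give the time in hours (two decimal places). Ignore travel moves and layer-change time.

Bead cross-section = 0.15 × 0.52 = 0.078 mm².
Total extruded path = 174000/0.078 = 2230769.2 mm.
Time extruding = 2230769.2 / 118 = 18904.8 s.
Converting: 18904.8 s = 5.25 hours.

5.25 hours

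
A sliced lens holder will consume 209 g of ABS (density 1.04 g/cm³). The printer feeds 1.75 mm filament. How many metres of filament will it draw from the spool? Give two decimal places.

83.55 m

Extruded volume: 209/1.04 = 200.9615 cm³ (200961.5 mm³).
Cross-section of 1.75 mm filament: π·(1.75/2)² = 2.4053 mm².
L = V/A = 200961.5/2.4053 = 83549.45 mm → 83.55 m.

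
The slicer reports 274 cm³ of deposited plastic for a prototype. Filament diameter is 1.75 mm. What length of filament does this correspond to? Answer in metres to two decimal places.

Cross-section of 1.75 mm filament: π·(1.75/2)² = 2.4053 mm².
Length = 274 cm³ / 2.4053 mm² = 274000 / 2.4053 = 113915.1 mm = 113.92 m.

113.92 m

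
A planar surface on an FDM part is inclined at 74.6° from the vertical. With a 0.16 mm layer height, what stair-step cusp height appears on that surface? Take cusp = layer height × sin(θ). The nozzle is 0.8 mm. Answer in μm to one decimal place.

154.3 μm

sin(74.6°) = 0.9641, so cusp = 0.16 × 0.9641 = 0.154256 mm → 154.3 μm.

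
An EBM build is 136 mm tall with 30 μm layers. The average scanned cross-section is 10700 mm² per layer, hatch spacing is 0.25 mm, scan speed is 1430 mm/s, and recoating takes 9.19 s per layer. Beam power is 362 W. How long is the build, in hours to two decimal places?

49.27 hours

Number of layers: 136 / 0.03 → 4534 (rounded up).
Per-layer scan distance: 10700 / 0.25 → 42800 mm.
Beam time per layer = 42800 / 1430, so 29.9301 s.
Layer cycle = 29.9301 + 9.19, so 39.1201 s.
Build time = 4534 × 39.1201 = 177370.5334 s = 49.27 hours.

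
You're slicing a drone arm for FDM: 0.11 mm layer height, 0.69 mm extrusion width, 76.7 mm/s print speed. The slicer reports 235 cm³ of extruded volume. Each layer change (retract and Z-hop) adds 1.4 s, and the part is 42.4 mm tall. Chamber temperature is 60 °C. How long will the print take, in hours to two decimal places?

11.36 hours

Extrusion cross-section = 0.11 × 0.69 = 0.0759 mm².
Toolpath length = 235 cm³ / 0.0759 mm² = 235000 / 0.0759 = 3096179.2 mm.
Time extruding: 3096179.2 / 76.7 → 40367.4 s.
Number of layers: 42.4 / 0.11 → 386 (rounded up).
Layer-change overhead = 386 × 1.4 = 540.4 s.
Total = 40367.4 + 540.4 = 40907.8 s = 11.36 hours.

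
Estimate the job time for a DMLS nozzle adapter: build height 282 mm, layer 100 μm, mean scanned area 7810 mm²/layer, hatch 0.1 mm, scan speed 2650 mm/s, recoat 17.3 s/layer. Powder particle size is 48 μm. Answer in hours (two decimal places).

36.64 hours

Layers = ⌈282/0.1⌉ = 2820.
Scan path per layer = 7810 / 0.1 = 78100 mm.
Scan time per layer: 78100 / 2650 → 29.4717 s.
Time per layer: 29.4717 + 17.3 → 46.7717 s.
Total: 2820 × 46.7717 s = 131896.194 s → 36.64 hours.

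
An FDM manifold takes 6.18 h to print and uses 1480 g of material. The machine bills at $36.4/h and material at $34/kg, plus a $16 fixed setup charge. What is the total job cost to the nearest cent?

$291.27

Time charge = 36.4 × 6.18 = $224.952.
Feedstock cost = 34 × 1480/1000 = $50.32.
Total = 224.952 + 50.32 + 16 = 291.272 ≈ $291.27.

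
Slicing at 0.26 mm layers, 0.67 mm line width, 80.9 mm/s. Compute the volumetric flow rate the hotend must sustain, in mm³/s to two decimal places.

14.09

Extrusion cross-section: 0.26 × 0.67 → 0.1742 mm².
Volumetric flow = 80.9 × 0.1742 = 14.09 mm³/s.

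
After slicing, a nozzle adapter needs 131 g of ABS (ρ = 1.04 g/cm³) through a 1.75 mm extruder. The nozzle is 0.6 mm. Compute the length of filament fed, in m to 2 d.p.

Volume = 131 g / 1.04 g·cm⁻³ = 125.9615 cm³ = 125961.5 mm³.
Cross-section of 1.75 mm filament: π·(1.75/2)² = 2.4053 mm².
Length = 125961.5 / 2.4053 = 52368.31 mm = 52.37 m.

52.37 m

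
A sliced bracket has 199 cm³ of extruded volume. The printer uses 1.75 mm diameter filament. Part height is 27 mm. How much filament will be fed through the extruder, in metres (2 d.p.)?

82.73 m

Cross-section of 1.75 mm filament: π·(1.75/2)² = 2.4053 mm².
L = 199000 mm³ / 2.4053 mm² = 82733.96 mm, i.e. 82.73 m.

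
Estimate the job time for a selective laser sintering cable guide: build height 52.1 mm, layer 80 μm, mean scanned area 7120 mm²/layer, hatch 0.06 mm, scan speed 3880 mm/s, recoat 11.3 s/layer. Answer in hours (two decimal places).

Number of layers: 52.1 / 0.08 → 652 (rounded up).
Per-layer scan distance: 7120 / 0.06 → 118666.7 mm.
Per-layer scan time: 118666.7 / 3880 → 30.5842 s.
Layer cycle: 30.5842 + 11.3 → 41.8842 s.
652 layers × 41.8842 s/layer = 27308.4984 s, i.e. 7.59 hours.

7.59 hours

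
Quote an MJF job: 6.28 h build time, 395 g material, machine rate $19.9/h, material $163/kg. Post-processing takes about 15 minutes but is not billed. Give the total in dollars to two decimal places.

$189.36

Machine-time cost: 19.9 × 6.28 → $124.972.
Material charge = 163 × 395/1000 = $64.385.
Job cost: 124.972 + 64.385 = 189.357 ≈ $189.36.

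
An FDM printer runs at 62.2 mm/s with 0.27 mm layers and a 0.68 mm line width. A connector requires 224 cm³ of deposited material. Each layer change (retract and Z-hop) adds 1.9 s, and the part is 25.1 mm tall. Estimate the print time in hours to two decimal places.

Bead cross-section = 0.27 × 0.68, so 0.1836 mm².
Toolpath length = 224 cm³ / 0.1836 mm² = 224000 / 0.1836 = 1220043.6 mm.
Time extruding = 1220043.6 / 62.2, so 19614.8 s.
Layer count = ceil(25.1 / 0.27) = 93.
Z-hop total = 93 × 1.9, so 176.7 s.
Altogether 19614.8 + 176.7 = 19791.5 s, i.e. 5.50 hours.

5.50 hours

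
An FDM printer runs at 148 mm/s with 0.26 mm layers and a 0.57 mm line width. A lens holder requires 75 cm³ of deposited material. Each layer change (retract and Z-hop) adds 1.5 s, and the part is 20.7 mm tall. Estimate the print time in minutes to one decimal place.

59.0 minutes

Line area = 0.26 × 0.57, so 0.1482 mm².
Toolpath length = 75 cm³ / 0.1482 mm² = 75000 / 0.1482 = 506072.9 mm.
Time extruding = 506072.9 / 148 = 3419.4 s.
Layer count = ceil(20.7 / 0.26) = 80.
Z-hop total: 80 × 1.5 → 120 s.
Total = 3419.4 + 120 = 3539.4 s = 59.0 minutes.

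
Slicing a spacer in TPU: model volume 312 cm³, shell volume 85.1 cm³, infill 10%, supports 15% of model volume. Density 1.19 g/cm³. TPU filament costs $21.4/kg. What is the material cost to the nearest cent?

$3.94

Volume inside the shell = 312 − 85.1 = 226.9 cm³.
Infill deposited = 0.10 × 226.9 = 22.69 cm³.
Support = 0.15 × 312, so 46.8 cm³.
Deposited volume = 85.1 + 22.69 + 46.8, so 154.59 cm³.
Mass = 154.59 × 1.19 = 183.9621 g.
At $21.4/kg: 183.9621/1000 × 21.4 = $3.94.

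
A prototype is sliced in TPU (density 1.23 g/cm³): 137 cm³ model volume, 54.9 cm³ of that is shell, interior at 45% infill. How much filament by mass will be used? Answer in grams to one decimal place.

Infill region = 137 − 54.9, so 82.1 cm³.
Infill deposited: 0.45 × 82.1 → 36.945 cm³.
Deposited volume = 54.9 + 36.945, so 91.845 cm³.
Mass = 91.845 × 1.23 = 112.96935 g.

113.0 g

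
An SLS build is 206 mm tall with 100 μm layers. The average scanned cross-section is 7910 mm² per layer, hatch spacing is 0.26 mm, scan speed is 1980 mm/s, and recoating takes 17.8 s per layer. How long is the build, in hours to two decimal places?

18.98 hours

Layers = ⌈206/0.1⌉ = 2060.
Hatch length per layer = 7910 / 0.26, so 30423.1 mm.
Per-layer scan time: 30423.1 / 1980 → 15.3652 s.
Time per layer: 15.3652 + 17.8 → 33.1652 s.
Build time = 2060 × 33.1652 = 68320.312 s = 18.98 hours.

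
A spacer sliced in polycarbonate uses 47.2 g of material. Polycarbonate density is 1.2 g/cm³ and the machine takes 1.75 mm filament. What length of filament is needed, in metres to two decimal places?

Extruded volume: 47.2/1.2 = 39.3333 cm³ (39333.3 mm³).
Cross-section of 1.75 mm filament: π·(1.75/2)² = 2.4053 mm².
Length = 39333.3 / 2.4053 = 16352.76 mm = 16.35 m.

16.35 m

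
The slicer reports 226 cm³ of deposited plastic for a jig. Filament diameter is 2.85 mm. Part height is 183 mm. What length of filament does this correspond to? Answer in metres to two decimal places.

A = π r² = π × 1.425² = 6.3794 mm².
Length = 226 cm³ / 6.3794 mm² = 226000 / 6.3794 = 35426.53 mm = 35.43 m.

35.43 m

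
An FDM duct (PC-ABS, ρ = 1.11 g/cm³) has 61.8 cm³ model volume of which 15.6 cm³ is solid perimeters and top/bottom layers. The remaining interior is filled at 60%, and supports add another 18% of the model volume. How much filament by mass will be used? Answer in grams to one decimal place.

Volume inside the shell = 61.8 − 15.6, so 46.2 cm³.
Infill volume: 0.60 × 46.2 → 27.72 cm³.
Support = 0.18 × 61.8 = 11.124 cm³.
Total printed volume = 15.6 + 27.72 + 11.124, so 54.444 cm³.
Mass: 54.444 × 1.11 → 60.43284 g.

60.4 g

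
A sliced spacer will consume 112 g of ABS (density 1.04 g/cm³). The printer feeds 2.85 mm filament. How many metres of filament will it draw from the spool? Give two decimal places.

16.88 m

Extruded volume: 112/1.04 = 107.6923 cm³ (107692.3 mm³).
Filament cross-section = π × (2.85/2)² = 6.3794 mm².
L = V/A = 107692.3/6.3794 = 16881.26 mm → 16.88 m.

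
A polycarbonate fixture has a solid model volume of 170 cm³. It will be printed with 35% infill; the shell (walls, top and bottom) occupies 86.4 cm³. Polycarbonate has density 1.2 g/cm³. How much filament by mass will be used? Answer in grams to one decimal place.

Volume inside the shell = 170 − 86.4, so 83.6 cm³.
Infill volume = 0.35 × 83.6, so 29.26 cm³.
Deposited volume = 86.4 + 29.26 = 115.66 cm³.
Mass = 115.66 × 1.2 = 138.792 g.

138.8 g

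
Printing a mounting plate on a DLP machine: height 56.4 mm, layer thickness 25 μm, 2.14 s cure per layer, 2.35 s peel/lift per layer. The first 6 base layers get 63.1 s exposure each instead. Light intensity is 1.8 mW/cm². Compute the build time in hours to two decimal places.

Layer count = ceil(56.4 / 0.025) = 2256.
Bottom layers = 6 × (63.1 + 2.35) = 392.7 s.
Remaining layers = 2250 × (2.14 + 2.35), so 10102.5 s.
Total = 392.7 + 10102.5 = 10495.2 s = 2.92 hours.

2.92 hours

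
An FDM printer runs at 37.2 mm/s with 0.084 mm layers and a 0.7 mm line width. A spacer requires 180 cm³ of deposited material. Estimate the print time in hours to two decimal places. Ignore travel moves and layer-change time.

22.86 hours

Extrusion cross-section: 0.084 × 0.7 → 0.0588 mm².
Toolpath length = 180 cm³ / 0.0588 mm² = 180000 / 0.0588 = 3061224.5 mm.
Extrusion time = 3061224.5 / 37.2, so 82291 s.
Converting: 82291 s = 22.86 hours.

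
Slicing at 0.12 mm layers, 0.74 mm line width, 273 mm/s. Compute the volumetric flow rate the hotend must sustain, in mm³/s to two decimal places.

24.24

Bead cross-section: 0.12 × 0.74 → 0.0888 mm².
Volumetric flow = 273 × 0.0888 = 24.24 mm³/s.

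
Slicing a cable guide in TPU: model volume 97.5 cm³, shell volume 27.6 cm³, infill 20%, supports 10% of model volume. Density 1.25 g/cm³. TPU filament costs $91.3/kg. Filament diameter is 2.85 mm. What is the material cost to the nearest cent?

Interior volume = 97.5 − 27.6, so 69.9 cm³.
Deposited infill: 0.20 × 69.9 → 13.98 cm³.
Support = 0.10 × 97.5 = 9.75 cm³.
Total extruded: 27.6 + 13.98 + 9.75 → 51.33 cm³.
Mass = 51.33 × 1.25 = 64.1625 g.
Cost = 64.1625 g / 1000 × $91.3/kg = $5.86.

$5.86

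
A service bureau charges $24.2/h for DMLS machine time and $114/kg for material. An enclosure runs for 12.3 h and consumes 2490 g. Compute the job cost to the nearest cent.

Machine cost: 24.2 × 12.3 → $297.66.
Feedstock cost = 114 × 2490/1000 = $283.86.
Job cost: 297.66 + 283.86 = $581.52.

$581.52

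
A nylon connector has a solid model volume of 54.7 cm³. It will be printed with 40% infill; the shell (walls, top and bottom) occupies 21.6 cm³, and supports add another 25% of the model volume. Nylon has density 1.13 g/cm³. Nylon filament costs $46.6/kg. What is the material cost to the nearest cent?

$2.55

Infill region: 54.7 − 21.6 → 33.1 cm³.
Infill volume = 0.40 × 33.1, so 13.24 cm³.
Support: 0.25 × 54.7 → 13.675 cm³.
Total extruded = 21.6 + 13.24 + 13.675 = 48.515 cm³.
Mass: 48.515 × 1.13 → 54.82195 g.
At $46.6/kg: 54.82195/1000 × 46.6 = $2.55.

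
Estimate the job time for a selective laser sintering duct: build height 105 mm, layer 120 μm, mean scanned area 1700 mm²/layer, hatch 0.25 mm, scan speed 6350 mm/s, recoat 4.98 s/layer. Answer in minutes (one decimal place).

Layers = ⌈105/0.12⌉ = 875.
Hatch length per layer: 1700 / 0.25 → 6800 mm.
Laser time per layer = 6800 / 6350 = 1.0709 s.
Layer cycle = 1.0709 + 4.98, so 6.0509 s.
875 layers × 6.0509 s/layer = 5294.5375 s, i.e. 88.2 minutes.

88.2 minutes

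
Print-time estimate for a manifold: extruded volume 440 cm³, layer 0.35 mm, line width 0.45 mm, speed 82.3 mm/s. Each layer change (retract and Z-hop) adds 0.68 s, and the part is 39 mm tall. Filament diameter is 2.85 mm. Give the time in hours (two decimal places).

Line area: 0.35 × 0.45 → 0.1575 mm².
Toolpath length = 440 cm³ / 0.1575 mm² = 440000 / 0.1575 = 2793650.8 mm.
Time extruding = 2793650.8 / 82.3 = 33944.7 s.
Layer count = ceil(39 / 0.35) = 112.
Z-hop total: 112 × 0.68 → 76.16 s.
Altogether 33944.7 + 76.16 = 34020.86 s, i.e. 9.45 hours.

9.45 hours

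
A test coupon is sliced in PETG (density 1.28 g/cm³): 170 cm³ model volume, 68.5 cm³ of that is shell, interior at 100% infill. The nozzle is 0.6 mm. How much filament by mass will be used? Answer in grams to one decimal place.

217.6 g

Volume inside the shell: 170 − 68.5 → 101.5 cm³.
Deposited infill: 1.00 × 101.5 → 101.5 cm³.
Deposited volume = 68.5 + 101.5, so 170 cm³.
Mass = 170 × 1.28 = 217.6 g.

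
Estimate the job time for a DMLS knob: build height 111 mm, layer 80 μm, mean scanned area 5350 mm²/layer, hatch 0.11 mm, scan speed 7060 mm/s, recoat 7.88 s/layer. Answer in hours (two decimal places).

Layer count = ceil(111 / 0.08) = 1388.
Per-layer scan distance = 5350 / 0.11, so 48636.4 mm.
Laser time per layer: 48636.4 / 7060 → 6.889 s.
Time per layer: 6.889 + 7.88 → 14.769 s.
1388 layers × 14.769 s/layer = 20499.372 s, i.e. 5.69 hours.

5.69 hours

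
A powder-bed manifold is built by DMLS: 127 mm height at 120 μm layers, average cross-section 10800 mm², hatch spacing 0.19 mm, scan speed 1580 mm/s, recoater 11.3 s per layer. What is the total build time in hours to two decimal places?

13.91 hours

Layer count = ceil(127 / 0.12) = 1059.
Scan path per layer: 10800 / 0.19 → 56842.1 mm.
Scan time per layer = 56842.1 / 1580, so 35.976 s.
Layer cycle = 35.976 + 11.3, so 47.276 s.
Total: 1059 × 47.276 s = 50065.284 s → 13.91 hours.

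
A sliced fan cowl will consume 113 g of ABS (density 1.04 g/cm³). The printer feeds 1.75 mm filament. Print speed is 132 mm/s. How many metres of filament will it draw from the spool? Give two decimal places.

45.17 m

Extruded volume: 113/1.04 = 108.6538 cm³ (108653.8 mm³).
Cross-section of 1.75 mm filament: π·(1.75/2)² = 2.4053 mm².
Length = 108653.8 / 2.4053 = 45172.66 mm = 45.17 m.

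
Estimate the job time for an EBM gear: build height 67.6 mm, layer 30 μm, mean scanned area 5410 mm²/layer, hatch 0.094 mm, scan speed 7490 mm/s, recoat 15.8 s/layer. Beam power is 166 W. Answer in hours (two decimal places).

14.70 hours

Number of layers: 67.6 / 0.03 → 2254 (rounded up).
Scan path per layer = 5410 / 0.094, so 57553.2 mm.
Per-layer scan time = 57553.2 / 7490, so 7.684 s.
Layer cycle = 7.684 + 15.8 = 23.484 s.
Total: 2254 × 23.484 s = 52932.936 s → 14.70 hours.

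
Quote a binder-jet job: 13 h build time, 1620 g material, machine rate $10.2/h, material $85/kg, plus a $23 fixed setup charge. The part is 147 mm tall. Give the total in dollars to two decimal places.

$293.30

Machine cost = 10.2 × 13 = $132.60.
Material charge = 85 × 1620/1000 = $137.70.
Total = 132.60 + 137.70 + 23 = $293.30.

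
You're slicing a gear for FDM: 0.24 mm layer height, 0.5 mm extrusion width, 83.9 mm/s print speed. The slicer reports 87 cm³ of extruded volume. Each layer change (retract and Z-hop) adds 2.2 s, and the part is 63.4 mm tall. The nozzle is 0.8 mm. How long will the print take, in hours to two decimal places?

Bead cross-section = 0.24 × 0.5 = 0.12 mm².
Path length: 87000 mm³ / 0.12 mm² → 725000 mm.
Extrusion time = 725000 / 83.9, so 8641.2 s.
Number of layers: 63.4 / 0.24 → 265 (rounded up).
Non-print overhead = 265 × 2.2, so 583 s.
Altogether 8641.2 + 583 = 9224.2 s, i.e. 2.56 hours.

2.56 hours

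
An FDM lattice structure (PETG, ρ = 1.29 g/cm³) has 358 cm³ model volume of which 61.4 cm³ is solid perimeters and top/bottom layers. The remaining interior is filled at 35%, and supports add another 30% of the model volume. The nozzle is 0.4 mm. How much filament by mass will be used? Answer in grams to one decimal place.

351.7 g

Infill region = 358 − 61.4, so 296.6 cm³.
Infill deposited: 0.35 × 296.6 → 103.81 cm³.
Support = 0.30 × 358, so 107.4 cm³.
Total extruded: 61.4 + 103.81 + 107.4 → 272.61 cm³.
Mass = 272.61 × 1.29 = 351.6669 g.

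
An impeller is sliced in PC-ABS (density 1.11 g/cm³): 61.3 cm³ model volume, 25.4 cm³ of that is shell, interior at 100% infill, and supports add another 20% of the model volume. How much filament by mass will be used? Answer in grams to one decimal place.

Infill region: 61.3 − 25.4 → 35.9 cm³.
Infill deposited = 1.00 × 35.9 = 35.9 cm³.
Support: 0.20 × 61.3 → 12.26 cm³.
Deposited volume = 25.4 + 35.9 + 12.26 = 73.56 cm³.
Mass = 73.56 × 1.11 = 81.6516 g.

81.7 g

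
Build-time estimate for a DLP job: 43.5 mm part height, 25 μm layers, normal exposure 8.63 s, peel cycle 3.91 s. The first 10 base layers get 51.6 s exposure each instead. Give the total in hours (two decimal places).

Layer count = ceil(43.5 / 0.025) = 1740.
Bottom layers: 10 × (51.6 + 3.91) → 555.1 s.
Remaining layers = 1730 × (8.63 + 3.91) = 21694.2 s.
Total = 555.1 + 21694.2 = 22249.3 s = 6.18 hours.

6.18 hours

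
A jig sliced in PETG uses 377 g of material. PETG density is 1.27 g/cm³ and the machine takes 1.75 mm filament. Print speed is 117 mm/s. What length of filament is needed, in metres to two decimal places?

123.42 m

Volume = 377 g / 1.27 g·cm⁻³ = 296.8504 cm³ = 296850.4 mm³.
Cross-section of 1.75 mm filament: π·(1.75/2)² = 2.4053 mm².
Length = 296850.4 / 2.4053 = 123415.12 mm = 123.42 m.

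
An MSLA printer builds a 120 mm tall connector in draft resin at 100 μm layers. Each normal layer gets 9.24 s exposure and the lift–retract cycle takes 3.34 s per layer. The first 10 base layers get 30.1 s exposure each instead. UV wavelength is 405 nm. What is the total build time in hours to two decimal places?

Layers = ⌈120/0.1⌉ = 1200.
Burn-in layers = 10 × (30.1 + 3.34), so 334.4 s.
Remaining layers = 1190 × (9.24 + 3.34) = 14970.2 s.
Total = 334.4 + 14970.2 = 15304.6 s = 4.25 hours.

4.25 hours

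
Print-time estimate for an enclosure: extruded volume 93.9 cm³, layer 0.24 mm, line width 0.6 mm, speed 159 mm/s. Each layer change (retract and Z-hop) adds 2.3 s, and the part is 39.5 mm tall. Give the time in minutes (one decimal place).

74.7 minutes

Bead cross-section: 0.24 × 0.6 → 0.144 mm².
Path length: 93900 mm³ / 0.144 mm² → 652083.3 mm.
Print-move time = 652083.3 / 159 = 4101.2 s.
Layers = ⌈39.5/0.24⌉ = 165.
Layer-change overhead = 165 × 2.3 = 379.5 s.
Total = 4101.2 + 379.5 = 4480.7 s = 74.7 minutes.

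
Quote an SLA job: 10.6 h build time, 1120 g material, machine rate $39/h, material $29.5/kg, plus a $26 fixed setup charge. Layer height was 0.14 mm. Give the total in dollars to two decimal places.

Time charge = 39 × 10.6, so $413.40.
Material cost: 29.5 × 1120/1000 → $33.04.
Total = 413.40 + 33.04 + 26 = $472.44.

$472.44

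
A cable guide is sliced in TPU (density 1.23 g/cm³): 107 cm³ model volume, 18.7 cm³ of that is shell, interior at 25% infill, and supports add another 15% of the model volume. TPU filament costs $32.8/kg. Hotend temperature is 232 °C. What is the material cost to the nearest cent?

Interior volume = 107 − 18.7 = 88.3 cm³.
Deposited infill: 0.25 × 88.3 → 22.075 cm³.
Support: 0.15 × 107 → 16.05 cm³.
Total extruded: 18.7 + 22.075 + 16.05 → 56.825 cm³.
Mass = 56.825 × 1.23 = 69.89475 g.
Cost = 69.89475 g / 1000 × $32.8/kg = $2.29.

$2.29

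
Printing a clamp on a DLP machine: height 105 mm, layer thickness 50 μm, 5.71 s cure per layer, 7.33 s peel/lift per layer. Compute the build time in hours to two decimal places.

7.61 hours

Layers = ⌈105/0.05⌉ = 2100.
Each layer takes = 5.71 + 7.33 = 13.04 s.
Total = 2100 × 13.04 = 27384 s = 7.61 hours.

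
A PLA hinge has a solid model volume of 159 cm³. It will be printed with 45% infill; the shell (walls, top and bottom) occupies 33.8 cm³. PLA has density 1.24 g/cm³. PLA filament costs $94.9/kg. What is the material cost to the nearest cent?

$10.61

Interior volume = 159 − 33.8 = 125.2 cm³.
Infill deposited = 0.45 × 125.2 = 56.34 cm³.
Total printed volume: 33.8 + 56.34 → 90.14 cm³.
Mass = 90.14 × 1.24 = 111.7736 g.
Cost = 111.7736 g / 1000 × $94.9/kg = $10.61.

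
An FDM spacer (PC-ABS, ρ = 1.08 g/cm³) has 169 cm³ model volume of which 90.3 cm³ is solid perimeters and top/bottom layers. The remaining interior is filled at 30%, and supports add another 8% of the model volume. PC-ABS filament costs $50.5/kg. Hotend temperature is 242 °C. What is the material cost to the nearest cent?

Infill region = 169 − 90.3, so 78.7 cm³.
Infill volume = 0.30 × 78.7 = 23.61 cm³.
Support = 0.08 × 169 = 13.52 cm³.
Total extruded = 90.3 + 23.61 + 13.52, so 127.43 cm³.
Mass = 127.43 × 1.08, so 137.6244 g.
At $50.5/kg: 137.6244/1000 × 50.5 = $6.95.

$6.95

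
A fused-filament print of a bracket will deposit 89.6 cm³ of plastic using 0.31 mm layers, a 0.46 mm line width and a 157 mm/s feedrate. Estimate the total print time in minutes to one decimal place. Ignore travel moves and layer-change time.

Bead cross-section = 0.31 × 0.46, so 0.1426 mm².
Toolpath length = 89.6 cm³ / 0.1426 mm² = 89600 / 0.1426 = 628331 mm.
Time extruding = 628331 / 157, so 4002.1 s.
4002.1 s = 66.7 minutes.

66.7 minutes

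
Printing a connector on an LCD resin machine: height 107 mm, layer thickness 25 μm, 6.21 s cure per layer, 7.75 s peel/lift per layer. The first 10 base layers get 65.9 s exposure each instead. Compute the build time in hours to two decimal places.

Layers = ⌈107/0.025⌉ = 4280.
Base layers = 10 × (65.9 + 7.75), so 736.5 s.
Remaining layers: 4270 × (6.21 + 7.75) → 59609.2 s.
Sum: 736.5 + 59609.2 = 60345.7 s → 16.76 hours.

16.76 hours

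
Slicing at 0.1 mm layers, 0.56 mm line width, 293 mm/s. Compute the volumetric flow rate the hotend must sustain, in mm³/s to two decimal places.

Bead cross-section = 0.1 × 0.56 = 0.056 mm².
Volumetric flow = 293 × 0.056 = 16.41 mm³/s.

16.41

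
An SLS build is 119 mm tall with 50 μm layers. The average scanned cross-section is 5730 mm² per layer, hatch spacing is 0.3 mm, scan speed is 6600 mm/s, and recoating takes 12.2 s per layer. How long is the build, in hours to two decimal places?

9.98 hours

Layers = ⌈119/0.05⌉ = 2380.
Per-layer scan distance: 5730 / 0.3 → 19100 mm.
Laser time per layer = 19100 / 6600 = 2.8939 s.
Time per layer: 2.8939 + 12.2 → 15.0939 s.
2380 layers × 15.0939 s/layer = 35923.482 s, i.e. 9.98 hours.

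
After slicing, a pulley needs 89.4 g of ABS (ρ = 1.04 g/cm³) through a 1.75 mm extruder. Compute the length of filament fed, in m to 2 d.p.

Extruded volume: 89.4/1.04 = 85.9615 cm³ (85961.5 mm³).
Filament cross-section = π × (1.75/2)² = 2.4053 mm².
L = V/A = 85961.5/2.4053 = 35738.37 mm → 35.74 m.

35.74 m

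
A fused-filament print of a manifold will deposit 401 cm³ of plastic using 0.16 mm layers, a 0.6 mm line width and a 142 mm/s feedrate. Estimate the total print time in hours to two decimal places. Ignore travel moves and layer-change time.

Extrusion cross-section = 0.16 × 0.6, so 0.096 mm².
Toolpath length = 401 cm³ / 0.096 mm² = 401000 / 0.096 = 4177083.3 mm.
Time extruding = 4177083.3 / 142, so 29416.1 s.
In the requested units: 29416.1 s = 8.17 hours.

8.17 hours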